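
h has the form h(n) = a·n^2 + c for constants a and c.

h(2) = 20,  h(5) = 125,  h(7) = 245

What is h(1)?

From h(2) = 20 and h(5) = 125: 4a + c = 20 and 25a + c = 125.
Subtracting: 21a = 105, so a = 5; then c = 20 − 5·4 = 0.
So h(n) = 5n² + 0, and h(1) = 5.

5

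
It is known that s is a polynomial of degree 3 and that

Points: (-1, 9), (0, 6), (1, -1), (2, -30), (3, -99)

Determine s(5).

Write s(n) = an³ + bn² + cn + d; the 5 given values yield a linear system in the 4 coefficients.
Solving, s(n) = -3n³ - 2n² - 2n + 6.
Then s(5) = -429.

-429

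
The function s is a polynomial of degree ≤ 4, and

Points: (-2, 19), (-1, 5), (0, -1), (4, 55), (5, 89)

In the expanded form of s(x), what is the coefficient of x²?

4

Write s(x) = ax^4 + bx³ + cx² + dx + e; the 5 given values yield a linear system in the 5 coefficients.
Solving, the top 2 coefficients vanish, and s(x) = 4x² - 2x - 1.
The coefficient of x² is 4.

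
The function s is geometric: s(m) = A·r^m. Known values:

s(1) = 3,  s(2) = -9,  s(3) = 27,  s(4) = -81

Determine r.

-3

Consecutive ratio: -9/3 = -3, and 27/(-9) = -3, so r = -3.
Then A·(-3)^1 = 3 gives A = -1, and s(m) = -1·(-3)^m.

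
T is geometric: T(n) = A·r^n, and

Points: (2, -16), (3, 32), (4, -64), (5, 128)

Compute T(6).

-256

Consecutive ratio: 32/(-16) = -2, and -64/32 = -2, so r = -2.
Then A·(-2)^2 = -16 gives A = -4, and T(n) = -4·(-2)^n.
T(6) = -4·(-2)^6 = -256.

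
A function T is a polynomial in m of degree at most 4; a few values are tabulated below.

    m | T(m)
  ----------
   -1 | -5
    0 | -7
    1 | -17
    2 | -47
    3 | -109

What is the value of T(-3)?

23

First differences: -2, -10, -30, -62. Second differences: -8, -20, -32. Third differences: -12, -12.
Level-3 differences are constant, so T has degree 3.
Fitting a degree-3 polynomial gives T(m) = -2m³ - 4m² - 4m - 7.
Then T(-3) = 23.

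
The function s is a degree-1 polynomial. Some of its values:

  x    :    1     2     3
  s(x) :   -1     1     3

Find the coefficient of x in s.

Write s(x) = ax + b; the 3 given values yield a linear system in the 2 coefficients.
Solving, s(x) = 2x - 3.
The coefficient of x is 2.

2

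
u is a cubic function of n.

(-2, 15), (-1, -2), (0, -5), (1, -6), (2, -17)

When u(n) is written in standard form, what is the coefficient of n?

First differences: -17, -3, -1, -11. Second differences: 14, 2, -10. Third differences: -12, -12.
Level-3 differences are constant, so u has degree 3.
Fitting a degree-3 polynomial gives u(n) = -2n³ + n² - 5.
The coefficient of n is 0.

0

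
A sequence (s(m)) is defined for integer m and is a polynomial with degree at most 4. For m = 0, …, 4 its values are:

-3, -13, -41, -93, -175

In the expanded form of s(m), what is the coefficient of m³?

Write s(m) = am^4 + bm³ + cm² + dm + e; the 5 given values yield a linear system in the 5 coefficients.
Solving, the leading coefficient vanishes, and s(m) = -m³ - 6m² - 3m - 3.
The coefficient of m³ is -1.

-1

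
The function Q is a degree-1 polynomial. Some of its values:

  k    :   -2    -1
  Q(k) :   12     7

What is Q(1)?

-3

Write Q(k) = ak + b; the 2 given values yield a linear system in the 2 coefficients.
Solving, Q(k) = -5k + 2.
Then Q(1) = -3.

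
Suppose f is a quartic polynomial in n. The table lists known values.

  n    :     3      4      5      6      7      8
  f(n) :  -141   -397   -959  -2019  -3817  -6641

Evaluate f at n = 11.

-24869

First differences: -256, -562, -1060, -1798, -2824. Second differences: -306, -498, -738, -1026. Third differences: -192, -240, -288. Fourth differences: -48, -48.
Level-4 differences are constant, so f has degree 4.
Fitting a degree-4 polynomial gives f(n) = -2n^4 + 4n³ - 7n² - 5n - 9.
Then f(11) = -24869.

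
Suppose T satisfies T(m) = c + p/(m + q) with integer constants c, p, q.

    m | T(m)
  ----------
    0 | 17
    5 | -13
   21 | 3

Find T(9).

-1

(T(m) − c)(m + q) = p for each data point; the three points give a linear system in c and q, then p follows.
Solving: c = 5, q = -3, p = -36, so T(m) = 5 − 36/(m − 3).
Then T(9) = 5 − 36/6 = -1.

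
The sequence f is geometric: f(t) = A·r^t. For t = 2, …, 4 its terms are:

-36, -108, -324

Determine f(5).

-972

Consecutive ratio: -108/(-36) = 3, and -324/(-108) = 3, so r = 3.
Then A·3^2 = -36 gives A = -4, and f(t) = -4·3^t.
f(5) = -4·3^5 = -972.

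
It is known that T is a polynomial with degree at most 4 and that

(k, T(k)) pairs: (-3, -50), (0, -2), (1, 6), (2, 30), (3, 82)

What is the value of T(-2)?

Write T(k) = ak^4 + bk³ + ck² + dk + e; the 5 given values yield a linear system in the 5 coefficients.
Solving, the leading coefficient vanishes, and T(k) = 2k³ + 2k² + 4k - 2.
Then T(-2) = -18.

-18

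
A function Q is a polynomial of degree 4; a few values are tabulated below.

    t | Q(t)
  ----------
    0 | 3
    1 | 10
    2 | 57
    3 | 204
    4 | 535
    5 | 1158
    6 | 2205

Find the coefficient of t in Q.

Write Q(t) = at^4 + bt³ + ct² + dt + e; the 7 given values yield a linear system in the 5 coefficients.
Solving, Q(t) = t^4 + 4t³ + t² + t + 3.
The coefficient of t is 1.

1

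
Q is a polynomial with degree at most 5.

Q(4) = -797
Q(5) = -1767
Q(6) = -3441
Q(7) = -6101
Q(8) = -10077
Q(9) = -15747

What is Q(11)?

First differences: -970, -1674, -2660, -3976, -5670. Second differences: -704, -986, -1316, -1694. Third differences: -282, -330, -378. Fourth differences: -48, -48.
Level-4 differences are constant, so Q has degree 4.
Fitting a degree-4 polynomial gives Q(t) = -2t^4 - 3t³ - 5t² - 4t + 3.
Then Q(11) = -33921.

-33921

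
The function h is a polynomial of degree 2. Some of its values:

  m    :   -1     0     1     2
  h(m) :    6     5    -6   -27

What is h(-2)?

Write h(m) = am² + bm + c; the 4 given values yield a linear system in the 3 coefficients.
Solving, h(m) = -5m² - 6m + 5.
Then h(-2) = -3.

-3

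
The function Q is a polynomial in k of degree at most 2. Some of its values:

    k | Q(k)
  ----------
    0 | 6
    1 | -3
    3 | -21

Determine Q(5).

-39

Write Q(k) = ak² + bk + c; the 3 given values yield a linear system in the 3 coefficients.
Solving, the leading coefficient vanishes, and Q(k) = -9k + 6.
Then Q(5) = -39.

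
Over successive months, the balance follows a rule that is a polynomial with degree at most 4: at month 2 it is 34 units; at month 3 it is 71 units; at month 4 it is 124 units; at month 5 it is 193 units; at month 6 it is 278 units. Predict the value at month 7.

379

Write the value at x as h(x).
First differences: 37, 53, 69, 85. Second differences: 16, 16, 16.
Level-2 differences are constant, so h has degree 2.
Fitting a degree-2 polynomial gives h(x) = 8x² - 3x + 8.
Then h(7) = 379.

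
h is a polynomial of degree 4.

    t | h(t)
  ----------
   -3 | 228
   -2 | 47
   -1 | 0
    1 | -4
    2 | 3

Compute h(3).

72

Write h(t) = at^4 + bt³ + ct² + dt + e; the 5 given values yield a linear system in the 5 coefficients.
Solving, h(t) = 2t^4 - 3t³ - t² + t - 3.
Then h(3) = 72.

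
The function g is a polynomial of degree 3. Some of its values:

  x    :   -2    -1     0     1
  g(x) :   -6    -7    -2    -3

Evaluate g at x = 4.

Write g(x) = ax³ + bx² + cx + d; the 4 given values yield a linear system in the 4 coefficients.
Solving, g(x) = -2x³ - 3x² + 4x - 2.
Then g(4) = -162.

-162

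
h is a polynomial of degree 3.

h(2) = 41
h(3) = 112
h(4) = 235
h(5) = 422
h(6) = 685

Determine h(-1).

20

First differences: 71, 123, 187, 263. Second differences: 52, 64, 76. Third differences: 12, 12.
Level-3 differences are constant, so h has degree 3.
Fitting a degree-3 polynomial gives h(t) = 2t³ + 8t² - 7t + 7.
Then h(-1) = 20.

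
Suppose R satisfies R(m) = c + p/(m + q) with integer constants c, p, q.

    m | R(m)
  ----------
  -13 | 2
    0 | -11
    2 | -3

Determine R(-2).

(R(m) − c)(m + q) = p for each data point; the three points give a linear system in c and q, then p follows.
Solving: c = 1, q = 1, p = -12, so R(m) = 1 − 12/(m + 1).
Then R(-2) = 1 − 12/(-1) = 13.

13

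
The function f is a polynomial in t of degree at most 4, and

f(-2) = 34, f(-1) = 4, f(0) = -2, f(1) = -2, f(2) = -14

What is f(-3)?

106

First differences: -30, -6, 0, -12. Second differences: 24, 6, -12. Third differences: -18, -18.
Level-3 differences are constant, so f has degree 3.
Fitting a degree-3 polynomial gives f(t) = -3t³ + 3t² - 2.
Then f(-3) = 106.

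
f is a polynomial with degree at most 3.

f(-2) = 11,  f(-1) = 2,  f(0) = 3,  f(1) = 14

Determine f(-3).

30

First differences: -9, 1, 11. Second differences: 10, 10.
Level-2 differences are constant, so f has degree 2.
Fitting a degree-2 polynomial gives f(t) = 5t² + 6t + 3.
Then f(-3) = 30.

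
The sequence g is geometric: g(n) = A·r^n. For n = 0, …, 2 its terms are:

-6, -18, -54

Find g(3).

Consecutive ratio: -18/(-6) = 3, and -54/(-18) = 3, so r = 3.
Then A·3^0 = -6 gives A = -6, and g(n) = -6·3^n.
g(3) = -6·3^3 = -162.

-162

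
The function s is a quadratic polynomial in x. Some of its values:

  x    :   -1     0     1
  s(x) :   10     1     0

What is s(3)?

22

Write s(x) = ax² + bx + c; the 3 given values yield a linear system in the 3 coefficients.
Solving, s(x) = 4x² - 5x + 1.
Then s(3) = 22.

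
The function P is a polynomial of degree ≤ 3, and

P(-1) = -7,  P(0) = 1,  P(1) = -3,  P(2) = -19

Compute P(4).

First differences: 8, -4, -16. Second differences: -12, -12.
Level-2 differences are constant, so P has degree 2.
Fitting a degree-2 polynomial gives P(t) = -6t² + 2t + 1.
Then P(4) = -87.

-87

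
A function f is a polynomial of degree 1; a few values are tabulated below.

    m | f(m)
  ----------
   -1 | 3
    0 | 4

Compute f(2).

Write f(m) = am + b; the 2 given values yield a linear system in the 2 coefficients.
Solving, f(m) = m + 4.
Then f(2) = 6.

6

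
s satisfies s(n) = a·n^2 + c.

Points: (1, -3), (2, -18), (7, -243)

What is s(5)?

-123

From s(1) = -3 and s(2) = -18: 1a + c = -3 and 4a + c = -18.
Subtracting: 3a = -15, so a = -5; then c = -3 − (-5)·1 = 2.
So s(n) = -5n² + 2, and s(5) = -123.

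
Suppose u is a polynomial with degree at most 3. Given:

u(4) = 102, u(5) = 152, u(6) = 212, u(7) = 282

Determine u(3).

First differences: 50, 60, 70. Second differences: 10, 10.
Level-2 differences are constant, so u has degree 2.
Fitting a degree-2 polynomial gives u(n) = 5n² + 5n + 2.
Then u(3) = 62.

62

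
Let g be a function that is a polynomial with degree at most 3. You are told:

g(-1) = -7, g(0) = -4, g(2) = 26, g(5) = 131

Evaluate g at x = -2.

Write g(x) = ax³ + bx² + cx + d; the 4 given values yield a linear system in the 4 coefficients.
Solving, the leading coefficient vanishes, and g(x) = 4x² + 7x - 4.
Then g(-2) = -2.

-2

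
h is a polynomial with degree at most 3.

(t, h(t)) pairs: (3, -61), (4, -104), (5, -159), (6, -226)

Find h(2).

First differences: -43, -55, -67. Second differences: -12, -12.
Level-2 differences are constant, so h has degree 2.
Fitting a degree-2 polynomial gives h(t) = -6t² - t - 4.
Then h(2) = -30.

-30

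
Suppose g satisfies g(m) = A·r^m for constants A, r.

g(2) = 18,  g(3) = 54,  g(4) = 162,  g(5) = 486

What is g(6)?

Consecutive ratio: 54/18 = 3, and 162/54 = 3, so r = 3.
Then A·3^2 = 18 gives A = 2, and g(m) = 2·3^m.
g(6) = 2·3^6 = 1458.

1458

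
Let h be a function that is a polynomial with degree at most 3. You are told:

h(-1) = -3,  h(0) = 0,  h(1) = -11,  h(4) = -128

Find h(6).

Write h(n) = an³ + bn² + cn + d; the 4 given values yield a linear system in the 4 coefficients.
Solving, the leading coefficient vanishes, and h(n) = -7n² - 4n.
Then h(6) = -276.

-276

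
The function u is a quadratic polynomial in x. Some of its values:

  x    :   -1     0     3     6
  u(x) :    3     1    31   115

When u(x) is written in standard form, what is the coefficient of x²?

3

Write u(x) = ax² + bx + c; the 4 given values yield a linear system in the 3 coefficients.
Solving, u(x) = 3x² + x + 1.
The coefficient of x² is 3.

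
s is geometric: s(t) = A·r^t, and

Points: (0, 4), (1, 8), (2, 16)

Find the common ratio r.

2

Consecutive ratio: 8/4 = 2, and 16/8 = 2, so r = 2.
Then A·2^0 = 4 gives A = 4, and s(t) = 4·2^t.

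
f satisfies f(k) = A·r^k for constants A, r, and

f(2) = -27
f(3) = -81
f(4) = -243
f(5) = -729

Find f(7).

Consecutive ratio: -81/(-27) = 3, and -243/(-81) = 3, so r = 3.
Then A·3^2 = -27 gives A = -3, and f(k) = -3·3^k.
f(7) = -3·3^7 = -6561.

-6561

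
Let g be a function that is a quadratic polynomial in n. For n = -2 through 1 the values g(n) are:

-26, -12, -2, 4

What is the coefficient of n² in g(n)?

Write g(n) = an² + bn + c; the 4 given values yield a linear system in the 3 coefficients.
Solving, g(n) = -2n² + 8n - 2.
The coefficient of n² is -2.

-2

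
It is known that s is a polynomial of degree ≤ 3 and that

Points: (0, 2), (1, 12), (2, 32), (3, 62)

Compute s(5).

152

First differences: 10, 20, 30. Second differences: 10, 10.
Level-2 differences are constant, so s has degree 2.
Fitting a degree-2 polynomial gives s(t) = 5t² + 5t + 2.
Then s(5) = 152.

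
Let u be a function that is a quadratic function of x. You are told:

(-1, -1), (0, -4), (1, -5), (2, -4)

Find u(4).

First differences: -3, -1, 1. Second differences: 2, 2.
Level-2 differences are constant, so u has degree 2.
Fitting a degree-2 polynomial gives u(x) = x² - 2x - 4.
Then u(4) = 4.

4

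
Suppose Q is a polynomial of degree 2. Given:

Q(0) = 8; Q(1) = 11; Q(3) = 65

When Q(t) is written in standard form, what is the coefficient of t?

Write Q(t) = at² + bt + c; the 3 given values yield a linear system in the 3 coefficients.
Solving, Q(t) = 8t² - 5t + 8.
The coefficient of t is -5.

-5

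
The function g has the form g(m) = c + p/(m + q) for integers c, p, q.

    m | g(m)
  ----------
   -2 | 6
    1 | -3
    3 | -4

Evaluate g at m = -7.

(g(m) − c)(m + q) = p for each data point; the three points give a linear system in c and q, then p follows.
Solving: c = -6, q = 3, p = 12, so g(m) = -6 + 12/(m + 3).
Then g(-7) = -6 + 12/(-4) = -9.

-9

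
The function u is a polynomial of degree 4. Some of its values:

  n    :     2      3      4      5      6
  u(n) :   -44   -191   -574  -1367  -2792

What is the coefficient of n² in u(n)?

1

Write u(n) = an^4 + bn³ + cn² + dn + e; the 5 given values yield a linear system in the 5 coefficients.
Solving, u(n) = -2n^4 - n³ + n² - 3n - 2.
The coefficient of n² is 1.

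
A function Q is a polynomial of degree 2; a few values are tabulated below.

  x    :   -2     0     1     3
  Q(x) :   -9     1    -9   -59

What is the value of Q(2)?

Write Q(x) = ax² + bx + c; the 4 given values yield a linear system in the 3 coefficients.
Solving, Q(x) = -5x² - 5x + 1.
Then Q(2) = -29.

-29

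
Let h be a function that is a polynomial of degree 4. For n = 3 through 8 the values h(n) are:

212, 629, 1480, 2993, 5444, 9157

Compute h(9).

14504

First differences: 417, 851, 1513, 2451, 3713. Second differences: 434, 662, 938, 1262. Third differences: 228, 276, 324. Fourth differences: 48, 48.
Level-4 differences are constant, so h has degree 4.
Extending the table by one column gives the next first difference 5347, so h(9) = 9157 + 5347 = 14504.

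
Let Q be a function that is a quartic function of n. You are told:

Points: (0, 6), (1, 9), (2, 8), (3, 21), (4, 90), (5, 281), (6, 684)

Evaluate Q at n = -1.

5

First differences: 3, -1, 13, 69, 191, 403. Second differences: -4, 14, 56, 122, 212. Third differences: 18, 42, 66, 90. Fourth differences: 24, 24, 24.
Level-4 differences are constant, so Q has degree 4.
Fitting a degree-4 polynomial gives Q(n) = n^4 - 3n³ + 5n + 6.
Then Q(-1) = 5.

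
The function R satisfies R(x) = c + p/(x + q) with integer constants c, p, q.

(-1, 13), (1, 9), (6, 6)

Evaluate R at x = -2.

(R(x) − c)(x + q) = p for each data point; the three points give a linear system in c and q, then p follows.
Solving: c = 3, q = 4, p = 30, so R(x) = 3 + 30/(x + 4).
Then R(-2) = 3 + 30/2 = 18.

18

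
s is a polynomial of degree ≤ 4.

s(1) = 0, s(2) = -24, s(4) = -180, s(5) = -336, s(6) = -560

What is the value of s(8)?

-1260

Write s(k) = ak^4 + bk³ + ck² + dk + e; the 5 given values yield a linear system in the 5 coefficients.
Solving, the leading coefficient vanishes, and s(k) = -2k³ - 4k² + 2k + 4.
Then s(8) = -1260.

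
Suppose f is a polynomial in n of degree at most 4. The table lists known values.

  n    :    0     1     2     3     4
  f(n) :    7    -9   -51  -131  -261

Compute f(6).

First differences: -16, -42, -80, -130. Second differences: -26, -38, -50. Third differences: -12, -12.
Level-3 differences are constant, so f has degree 3.
Fitting a degree-3 polynomial gives f(n) = -2n³ - 7n² - 7n + 7.
Then f(6) = -719.

-719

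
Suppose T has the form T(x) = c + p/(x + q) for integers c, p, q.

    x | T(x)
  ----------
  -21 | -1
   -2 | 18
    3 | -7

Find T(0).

(T(x) − c)(x + q) = p for each data point; the three points give a linear system in c and q, then p follows.
Solving: c = -2, q = 1, p = -20, so T(x) = -2 − 20/(x + 1).
Then T(0) = -2 − 20/1 = -22.

-22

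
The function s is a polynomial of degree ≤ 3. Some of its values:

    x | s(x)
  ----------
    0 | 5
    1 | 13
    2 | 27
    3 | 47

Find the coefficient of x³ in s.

0

Write s(x) = ax³ + bx² + cx + d; the 4 given values yield a linear system in the 4 coefficients.
Solving, the leading coefficient vanishes, and s(x) = 3x² + 5x + 5.
The coefficient of x³ is 0.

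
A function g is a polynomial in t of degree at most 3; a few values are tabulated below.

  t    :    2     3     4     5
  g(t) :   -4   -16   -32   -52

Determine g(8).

First differences: -12, -16, -20. Second differences: -4, -4.
Level-2 differences are constant, so g has degree 2.
Fitting a degree-2 polynomial gives g(t) = -2t² - 2t + 8.
Then g(8) = -136.

-136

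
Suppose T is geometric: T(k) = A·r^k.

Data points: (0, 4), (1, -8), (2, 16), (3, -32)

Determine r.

-2

Consecutive ratio: -8/4 = -2, and 16/(-8) = -2, so r = -2.
Then A·(-2)^0 = 4 gives A = 4, and T(k) = 4·(-2)^k.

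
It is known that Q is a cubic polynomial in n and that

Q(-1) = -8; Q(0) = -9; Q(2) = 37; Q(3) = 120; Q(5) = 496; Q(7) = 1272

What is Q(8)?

Write Q(n) = an³ + bn² + cn + d; the 6 given values yield a linear system in the 4 coefficients.
Solving, Q(n) = 3n³ + 5n² + n - 9.
Then Q(8) = 1855.

1855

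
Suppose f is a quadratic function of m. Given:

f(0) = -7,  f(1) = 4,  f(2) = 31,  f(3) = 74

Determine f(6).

Write f(m) = am² + bm + c; the 4 given values yield a linear system in the 3 coefficients.
Solving, f(m) = 8m² + 3m - 7.
Then f(6) = 299.

299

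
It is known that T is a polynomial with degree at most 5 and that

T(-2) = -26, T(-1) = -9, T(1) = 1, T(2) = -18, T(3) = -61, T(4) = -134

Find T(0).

2

Write T(n) = an^5 + bn^4 + cn³ + dn² + en + p; the 6 given values yield a linear system in the 6 coefficients.
Solving, the top 2 coefficients vanish, and T(n) = -n³ - 6n² + 6n + 2.
Then T(0) = 2.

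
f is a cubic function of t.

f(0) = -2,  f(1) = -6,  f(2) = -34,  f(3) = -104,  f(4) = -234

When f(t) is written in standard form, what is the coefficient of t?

2

Write f(t) = at³ + bt² + ct + d; the 5 given values yield a linear system in the 4 coefficients.
Solving, f(t) = -3t³ - 3t² + 2t - 2.
The coefficient of t is 2.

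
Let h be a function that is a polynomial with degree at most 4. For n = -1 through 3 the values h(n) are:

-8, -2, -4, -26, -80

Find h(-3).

First differences: 6, -2, -22, -54. Second differences: -8, -20, -32. Third differences: -12, -12.
Level-3 differences are constant, so h has degree 3.
Fitting a degree-3 polynomial gives h(n) = -2n³ - 4n² + 4n - 2.
Then h(-3) = 4.

4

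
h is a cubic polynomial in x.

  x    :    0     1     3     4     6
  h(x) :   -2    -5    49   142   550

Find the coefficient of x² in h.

Write h(x) = ax³ + bx² + cx + d; the 5 given values yield a linear system in the 4 coefficients.
Solving, h(x) = 3x³ - 2x² - 4x - 2.
The coefficient of x² is -2.

-2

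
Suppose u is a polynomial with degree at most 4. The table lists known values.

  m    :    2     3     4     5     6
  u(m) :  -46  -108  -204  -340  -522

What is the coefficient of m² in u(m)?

-8

First differences: -62, -96, -136, -182. Second differences: -34, -40, -46. Third differences: -6, -6.
Level-3 differences are constant, so u has degree 3.
Fitting a degree-3 polynomial gives u(m) = -m³ - 8m² - 3m.
The coefficient of m² is -8.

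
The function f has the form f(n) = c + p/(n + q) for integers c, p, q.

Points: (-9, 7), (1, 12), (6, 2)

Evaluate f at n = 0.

10

(f(n) − c)(n + q) = p for each data point; the three points give a linear system in c and q, then p follows.
Solving: c = 6, q = -3, p = -12, so f(n) = 6 − 12/(n − 3).
Then f(0) = 6 − 12/(-3) = 10.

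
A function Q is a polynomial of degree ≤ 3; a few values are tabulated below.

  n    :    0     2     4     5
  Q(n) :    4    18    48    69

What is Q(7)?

Write Q(n) = an³ + bn² + cn + d; the 4 given values yield a linear system in the 4 coefficients.
Solving, the leading coefficient vanishes, and Q(n) = 2n² + 3n + 4.
Then Q(7) = 123.

123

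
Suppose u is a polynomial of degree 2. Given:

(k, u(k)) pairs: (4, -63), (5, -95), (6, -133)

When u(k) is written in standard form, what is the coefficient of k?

-5

Write u(k) = ak² + bk + c; the 3 given values yield a linear system in the 3 coefficients.
Solving, u(k) = -3k² - 5k + 5.
The coefficient of k is -5.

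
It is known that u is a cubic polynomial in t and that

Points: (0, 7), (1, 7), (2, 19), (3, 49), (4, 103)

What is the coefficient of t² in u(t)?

3

First differences: 0, 12, 30, 54. Second differences: 12, 18, 24. Third differences: 6, 6.
Level-3 differences are constant, so u has degree 3.
Fitting a degree-3 polynomial gives u(t) = t³ + 3t² - 4t + 7.
The coefficient of t² is 3.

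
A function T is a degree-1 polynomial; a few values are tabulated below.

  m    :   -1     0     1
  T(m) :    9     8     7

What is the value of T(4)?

4

First differences: -1, -1.
Level-1 differences are constant, so T has degree 1.
Fitting a degree-1 polynomial gives T(m) = -m + 8.
Then T(4) = 4.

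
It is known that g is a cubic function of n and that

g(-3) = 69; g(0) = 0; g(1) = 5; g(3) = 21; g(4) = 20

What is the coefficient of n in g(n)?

1

Write g(n) = an³ + bn² + cn + d; the 5 given values yield a linear system in the 4 coefficients.
Solving, g(n) = -n³ + 5n² + n.
The coefficient of n is 1.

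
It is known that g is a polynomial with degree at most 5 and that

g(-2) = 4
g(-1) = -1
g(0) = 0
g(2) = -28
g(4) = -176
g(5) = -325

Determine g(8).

Write g(n) = an^5 + bn^4 + cn³ + dn² + en + p; the 6 given values yield a linear system in the 6 coefficients.
Solving, the top 2 coefficients vanish, and g(n) = -2n³ - 3n².
Then g(8) = -1216.

-1216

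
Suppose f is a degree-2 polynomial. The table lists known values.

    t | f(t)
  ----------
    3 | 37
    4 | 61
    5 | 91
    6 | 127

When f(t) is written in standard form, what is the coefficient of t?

Write f(t) = at² + bt + c; the 4 given values yield a linear system in the 3 coefficients.
Solving, f(t) = 3t² + 3t + 1.
The coefficient of t is 3.

3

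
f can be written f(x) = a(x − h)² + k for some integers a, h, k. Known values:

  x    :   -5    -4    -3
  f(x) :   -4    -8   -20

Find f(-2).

First differences -4, -12; second difference -8 = 2a, so a = -4.
Expanding, the x-coefficient is −2ah = 8h; matching it to the data gives h = -5, and then k = -4.
So f(x) = -4(x + 5)² − 4.
f(-2) = -4·3² − 4 = -40.

-40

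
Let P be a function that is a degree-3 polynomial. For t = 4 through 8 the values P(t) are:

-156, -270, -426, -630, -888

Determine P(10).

-1590

First differences: -114, -156, -204, -258. Second differences: -42, -48, -54. Third differences: -6, -6.
Level-3 differences are constant, so P has degree 3.
Fitting a degree-3 polynomial gives P(t) = -t³ - 6t² + t.
Then P(10) = -1590.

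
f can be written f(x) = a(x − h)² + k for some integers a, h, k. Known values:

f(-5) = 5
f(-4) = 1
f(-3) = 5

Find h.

First differences -4, 4; second difference 8 = 2a, so a = 4.
Expanding, the x-coefficient is −2ah = -8h; matching it to the data gives h = -4, and then k = 1.
So f(x) = 4(x + 4)² + 1.
Hence h = -4.

-4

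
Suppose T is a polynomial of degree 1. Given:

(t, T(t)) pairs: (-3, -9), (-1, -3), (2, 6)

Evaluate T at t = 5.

Write T(t) = at + b; the 3 given values yield a linear system in the 2 coefficients.
Solving, T(t) = 3t.
Then T(5) = 15.

15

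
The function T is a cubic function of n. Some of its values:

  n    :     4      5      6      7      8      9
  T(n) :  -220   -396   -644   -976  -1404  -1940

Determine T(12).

First differences: -176, -248, -332, -428, -536. Second differences: -72, -84, -96, -108. Third differences: -12, -12, -12.
Level-3 differences are constant, so T has degree 3.
Fitting a degree-3 polynomial gives T(n) = -2n³ - 6n² + 4.
Then T(12) = -4316.

-4316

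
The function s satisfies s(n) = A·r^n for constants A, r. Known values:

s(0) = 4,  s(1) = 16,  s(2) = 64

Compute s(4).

1024

Consecutive ratio: 16/4 = 4, and 64/16 = 4, so r = 4.
Then A·4^0 = 4 gives A = 4, and s(n) = 4·4^n.
s(4) = 4·4^4 = 1024.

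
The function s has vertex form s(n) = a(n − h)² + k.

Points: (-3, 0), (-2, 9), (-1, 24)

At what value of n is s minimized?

First differences 9, 15; second difference 6 = 2a, so a = 3.
Expanding, the n-coefficient is −2ah = -6h; matching it to the data gives h = -4, and then k = -3.
So s(n) = 3(n + 4)² − 3.
Hence h = -4.

-4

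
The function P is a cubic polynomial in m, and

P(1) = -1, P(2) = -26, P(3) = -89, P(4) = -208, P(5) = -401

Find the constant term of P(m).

4

First differences: -25, -63, -119, -193. Second differences: -38, -56, -74. Third differences: -18, -18.
Level-3 differences are constant, so P has degree 3.
Fitting a degree-3 polynomial gives P(m) = -3m³ - m² - m + 4.
The constant term is P(0) = 4.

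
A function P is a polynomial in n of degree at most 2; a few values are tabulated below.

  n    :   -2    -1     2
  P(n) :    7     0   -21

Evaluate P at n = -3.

14

Write P(n) = an² + bn + c; the 3 given values yield a linear system in the 3 coefficients.
Solving, the leading coefficient vanishes, and P(n) = -7n - 7.
Then P(-3) = 14.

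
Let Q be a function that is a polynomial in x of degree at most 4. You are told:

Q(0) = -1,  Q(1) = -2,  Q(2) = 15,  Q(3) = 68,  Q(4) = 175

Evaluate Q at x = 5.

Write Q(x) = ax^4 + bx³ + cx² + dx + e; the 5 given values yield a linear system in the 5 coefficients.
Solving, the leading coefficient vanishes, and Q(x) = 3x³ - 4x - 1.
Then Q(5) = 354.

354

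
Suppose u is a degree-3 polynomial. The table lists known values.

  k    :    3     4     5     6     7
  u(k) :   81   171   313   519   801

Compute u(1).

First differences: 90, 142, 206, 282. Second differences: 52, 64, 76. Third differences: 12, 12.
Level-3 differences are constant, so u has degree 3.
Fitting a degree-3 polynomial gives u(k) = 2k³ + 2k² + 2k + 3.
Then u(1) = 9.

9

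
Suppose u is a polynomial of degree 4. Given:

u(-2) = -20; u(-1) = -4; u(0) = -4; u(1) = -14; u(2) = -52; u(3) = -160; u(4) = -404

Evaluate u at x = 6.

-1684

Write u(x) = ax^4 + bx³ + cx² + dx + e; the 7 given values yield a linear system in the 5 coefficients.
Solving, u(x) = -x^4 - x³ - 4x² - 4x - 4.
Then u(6) = -1684.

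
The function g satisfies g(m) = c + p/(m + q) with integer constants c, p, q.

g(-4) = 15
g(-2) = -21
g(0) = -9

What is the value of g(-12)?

(g(m) − c)(m + q) = p for each data point; the three points give a linear system in c and q, then p follows.
Solving: c = -3, q = 3, p = -18, so g(m) = -3 − 18/(m + 3).
Then g(-12) = -3 − 18/(-9) = -1.

-1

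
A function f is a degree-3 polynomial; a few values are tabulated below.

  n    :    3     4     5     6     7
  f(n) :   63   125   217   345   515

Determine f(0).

First differences: 62, 92, 128, 170. Second differences: 30, 36, 42. Third differences: 6, 6.
Level-3 differences are constant, so f has degree 3.
Fitting a degree-3 polynomial gives f(n) = n³ + 3n² + 4n - 3.
Then f(0) = -3.

-3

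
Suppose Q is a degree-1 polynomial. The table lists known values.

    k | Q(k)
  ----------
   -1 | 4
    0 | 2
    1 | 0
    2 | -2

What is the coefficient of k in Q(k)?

-2

Write Q(k) = ak + b; the 4 given values yield a linear system in the 2 coefficients.
Solving, Q(k) = -2k + 2.
The coefficient of k is -2.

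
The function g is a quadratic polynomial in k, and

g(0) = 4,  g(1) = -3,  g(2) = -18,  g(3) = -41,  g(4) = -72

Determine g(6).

-158

First differences: -7, -15, -23, -31. Second differences: -8, -8, -8.
Level-2 differences are constant, so g has degree 2.
Fitting a degree-2 polynomial gives g(k) = -4k² - 3k + 4.
Then g(6) = -158.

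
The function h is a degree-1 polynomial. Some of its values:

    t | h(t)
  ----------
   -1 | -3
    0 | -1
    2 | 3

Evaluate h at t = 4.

7

Write h(t) = at + b; the 3 given values yield a linear system in the 2 coefficients.
Solving, h(t) = 2t - 1.
Then h(4) = 7.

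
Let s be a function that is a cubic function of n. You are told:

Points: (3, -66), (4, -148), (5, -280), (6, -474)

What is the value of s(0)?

Write s(n) = an³ + bn² + cn + d; the 4 given values yield a linear system in the 4 coefficients.
Solving, s(n) = -2n³ - n² - n.
Then s(0) = 0.

0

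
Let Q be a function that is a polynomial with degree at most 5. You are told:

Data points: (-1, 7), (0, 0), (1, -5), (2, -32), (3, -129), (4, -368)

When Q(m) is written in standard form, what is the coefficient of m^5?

First differences: -7, -5, -27, -97, -239. Second differences: 2, -22, -70, -142. Third differences: -24, -48, -72. Fourth differences: -24, -24.
Level-4 differences are constant, so Q has degree 4.
Fitting a degree-4 polynomial gives Q(m) = -m^4 - 2m³ + 2m² - 4m.
The coefficient of m^5 is 0.

0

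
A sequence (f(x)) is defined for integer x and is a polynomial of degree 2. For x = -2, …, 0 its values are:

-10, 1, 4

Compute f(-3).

Write f(x) = ax² + bx + c; the 3 given values yield a linear system in the 3 coefficients.
Solving, f(x) = -4x² - x + 4.
Then f(-3) = -29.

-29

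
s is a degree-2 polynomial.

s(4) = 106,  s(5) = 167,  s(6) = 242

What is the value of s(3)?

59

Write s(k) = ak² + bk + c; the 3 given values yield a linear system in the 3 coefficients.
Solving, s(k) = 7k² - 2k + 2.
Then s(3) = 59.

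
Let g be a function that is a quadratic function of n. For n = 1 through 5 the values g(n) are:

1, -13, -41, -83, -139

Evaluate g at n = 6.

-209

Write g(n) = an² + bn + c; the 5 given values yield a linear system in the 3 coefficients.
Solving, g(n) = -7n² + 7n + 1.
Then g(6) = -209.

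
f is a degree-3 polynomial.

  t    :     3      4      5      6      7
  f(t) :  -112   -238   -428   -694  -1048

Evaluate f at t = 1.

-4

First differences: -126, -190, -266, -354. Second differences: -64, -76, -88. Third differences: -12, -12.
Level-3 differences are constant, so f has degree 3.
Fitting a degree-3 polynomial gives f(t) = -2t³ - 8t² + 4t + 2.
Then f(1) = -4.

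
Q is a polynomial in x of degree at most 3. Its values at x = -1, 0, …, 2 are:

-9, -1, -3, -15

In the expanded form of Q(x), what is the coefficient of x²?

-5

Write Q(x) = ax³ + bx² + cx + d; the 4 given values yield a linear system in the 4 coefficients.
Solving, the leading coefficient vanishes, and Q(x) = -5x² + 3x - 1.
The coefficient of x² is -5.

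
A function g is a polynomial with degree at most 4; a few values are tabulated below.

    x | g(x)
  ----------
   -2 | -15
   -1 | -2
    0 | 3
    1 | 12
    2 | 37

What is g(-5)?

-222

Write g(x) = ax^4 + bx³ + cx² + dx + e; the 5 given values yield a linear system in the 5 coefficients.
Solving, the leading coefficient vanishes, and g(x) = 2x³ + 2x² + 5x + 3.
Then g(-5) = -222.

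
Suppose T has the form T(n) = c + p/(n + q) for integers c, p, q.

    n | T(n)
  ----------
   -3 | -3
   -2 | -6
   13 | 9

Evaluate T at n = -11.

3

(T(n) − c)(n + q) = p for each data point; the three points give a linear system in c and q, then p follows.
Solving: c = 6, q = -1, p = 36, so T(n) = 6 + 36/(n − 1).
Then T(-11) = 6 + 36/(-12) = 3.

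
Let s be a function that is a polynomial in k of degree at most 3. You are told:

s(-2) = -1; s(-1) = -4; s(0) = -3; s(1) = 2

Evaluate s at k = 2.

11

First differences: -3, 1, 5. Second differences: 4, 4.
Level-2 differences are constant, so s has degree 2.
Extending the table by one column gives the next first difference 9, so s(2) = 2 + 9 = 11.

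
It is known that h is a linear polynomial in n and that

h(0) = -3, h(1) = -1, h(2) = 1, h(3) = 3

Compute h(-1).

-5

First differences: 2, 2, 2.
Level-1 differences are constant, so h has degree 1.
Fitting a degree-1 polynomial gives h(n) = 2n - 3.
Then h(-1) = -5.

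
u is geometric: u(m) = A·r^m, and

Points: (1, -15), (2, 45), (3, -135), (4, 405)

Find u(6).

3645

Consecutive ratio: 45/(-15) = -3, and -135/45 = -3, so r = -3.
Then A·(-3)^1 = -15 gives A = 5, and u(m) = 5·(-3)^m.
u(6) = 5·(-3)^6 = 3645.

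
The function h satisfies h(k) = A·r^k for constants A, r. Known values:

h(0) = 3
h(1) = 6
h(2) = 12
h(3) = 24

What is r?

2

Consecutive ratio: 6/3 = 2, and 12/6 = 2, so r = 2.
Then A·2^0 = 3 gives A = 3, and h(k) = 3·2^k.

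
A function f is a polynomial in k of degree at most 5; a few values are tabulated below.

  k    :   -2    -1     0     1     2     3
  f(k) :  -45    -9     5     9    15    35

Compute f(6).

First differences: 36, 14, 4, 6, 20. Second differences: -22, -10, 2, 14. Third differences: 12, 12, 12.
Level-3 differences are constant, so f has degree 3.
Fitting a degree-3 polynomial gives f(k) = 2k³ - 5k² + 7k + 5.
Then f(6) = 299.

299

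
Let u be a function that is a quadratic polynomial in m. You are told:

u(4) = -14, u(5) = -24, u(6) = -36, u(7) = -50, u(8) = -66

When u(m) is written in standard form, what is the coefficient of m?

-1

Write u(m) = am² + bm + c; the 5 given values yield a linear system in the 3 coefficients.
Solving, u(m) = -m² - m + 6.
The coefficient of m is -1.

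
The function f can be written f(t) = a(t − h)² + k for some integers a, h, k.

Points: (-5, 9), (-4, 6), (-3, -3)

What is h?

-5

First differences -3, -9; second difference -6 = 2a, so a = -3.
Expanding, the t-coefficient is −2ah = 6h; matching it to the data gives h = -5, and then k = 9.
So f(t) = -3(t + 5)² + 9.
Hence h = -5.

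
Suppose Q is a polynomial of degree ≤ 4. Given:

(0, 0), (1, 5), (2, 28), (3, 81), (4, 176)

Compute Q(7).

First differences: 5, 23, 53, 95. Second differences: 18, 30, 42. Third differences: 12, 12.
Level-3 differences are constant, so Q has degree 3.
Fitting a degree-3 polynomial gives Q(k) = 2k³ + 3k².
Then Q(7) = 833.

833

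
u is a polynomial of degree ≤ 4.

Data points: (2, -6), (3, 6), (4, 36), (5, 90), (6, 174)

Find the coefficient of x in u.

First differences: 12, 30, 54, 84. Second differences: 18, 24, 30. Third differences: 6, 6.
Level-3 differences are constant, so u has degree 3.
Fitting a degree-3 polynomial gives u(x) = x³ - 7x.
The coefficient of x is -7.

-7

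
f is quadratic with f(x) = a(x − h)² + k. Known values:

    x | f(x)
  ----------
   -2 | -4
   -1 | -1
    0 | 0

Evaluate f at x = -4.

-16

First differences 3, 1; second difference -2 = 2a, so a = -1.
Expanding, the x-coefficient is −2ah = 2h; matching it to the data gives h = 0, and then k = 0.
So f(x) = -1(x + 0)² + 0.
f(-4) = -1·(-4)² + 0 = -16.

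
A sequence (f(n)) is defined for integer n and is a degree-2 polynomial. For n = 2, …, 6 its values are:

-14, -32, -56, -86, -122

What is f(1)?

-2

Write f(n) = an² + bn + c; the 5 given values yield a linear system in the 3 coefficients.
Solving, f(n) = -3n² - 3n + 4.
Then f(1) = -2.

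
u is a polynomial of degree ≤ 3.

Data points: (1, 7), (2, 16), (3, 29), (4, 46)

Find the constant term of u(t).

Write u(t) = at³ + bt² + ct + d; the 4 given values yield a linear system in the 4 coefficients.
Solving, the leading coefficient vanishes, and u(t) = 2t² + 3t + 2.
The constant term is u(0) = 2.

2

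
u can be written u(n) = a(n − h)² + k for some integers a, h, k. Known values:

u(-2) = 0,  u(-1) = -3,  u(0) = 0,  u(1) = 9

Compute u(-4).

24

First differences -3, 3, 9; second difference 6 = 2a, so a = 3.
Expanding, the n-coefficient is −2ah = -6h; matching it to the data gives h = -1, and then k = -3.
So u(n) = 3(n + 1)² − 3.
u(-4) = 3·(-3)² − 3 = 24.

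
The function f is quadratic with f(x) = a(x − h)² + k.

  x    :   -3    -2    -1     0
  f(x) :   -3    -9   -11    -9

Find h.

First differences -6, -2, 2; second difference 4 = 2a, so a = 2.
Expanding, the x-coefficient is −2ah = -4h; matching it to the data gives h = -1, and then k = -11.
So f(x) = 2(x + 1)² − 11.
Hence h = -1.

-1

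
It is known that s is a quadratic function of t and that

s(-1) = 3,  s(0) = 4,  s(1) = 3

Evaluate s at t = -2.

0

Write s(t) = at² + bt + c; the 3 given values yield a linear system in the 3 coefficients.
Solving, s(t) = -t² + 4.
Then s(-2) = 0.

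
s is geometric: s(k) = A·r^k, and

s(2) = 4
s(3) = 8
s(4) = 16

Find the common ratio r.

Consecutive ratio: 8/4 = 2, and 16/8 = 2, so r = 2.
Then A·2^2 = 4 gives A = 1, and s(k) = 1·2^k.

2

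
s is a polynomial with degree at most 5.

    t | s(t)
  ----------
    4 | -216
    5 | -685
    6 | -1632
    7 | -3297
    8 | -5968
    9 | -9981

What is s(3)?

First differences: -469, -947, -1665, -2671, -4013. Second differences: -478, -718, -1006, -1342. Third differences: -240, -288, -336. Fourth differences: -48, -48.
Level-4 differences are constant, so s has degree 4.
Fitting a degree-4 polynomial gives s(t) = -2t^4 + 4t³ + 3t² - 2t.
Then s(3) = -33.

-33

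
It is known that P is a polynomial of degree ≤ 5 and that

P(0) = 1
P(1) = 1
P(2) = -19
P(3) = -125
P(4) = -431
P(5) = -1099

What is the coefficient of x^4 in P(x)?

-2

First differences: 0, -20, -106, -306, -668. Second differences: -20, -86, -200, -362. Third differences: -66, -114, -162. Fourth differences: -48, -48.
Level-4 differences are constant, so P has degree 4.
Fitting a degree-4 polynomial gives P(x) = -2x^4 + x³ + x² + 1.
The coefficient of x^4 is -2.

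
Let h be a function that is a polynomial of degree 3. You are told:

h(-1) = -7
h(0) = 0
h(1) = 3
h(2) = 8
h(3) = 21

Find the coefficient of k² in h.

-2

First differences: 7, 3, 5, 13. Second differences: -4, 2, 8. Third differences: 6, 6.
Level-3 differences are constant, so h has degree 3.
Fitting a degree-3 polynomial gives h(k) = k³ - 2k² + 4k.
The coefficient of k² is -2.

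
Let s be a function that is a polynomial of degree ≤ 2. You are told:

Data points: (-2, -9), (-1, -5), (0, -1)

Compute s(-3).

-13

First differences: 4, 4.
Level-1 differences are constant, so s has degree 1.
Fitting a degree-1 polynomial gives s(t) = 4t - 1.
Then s(-3) = -13.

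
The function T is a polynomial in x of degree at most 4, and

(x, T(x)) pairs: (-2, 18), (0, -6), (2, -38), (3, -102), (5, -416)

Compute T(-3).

72

Write T(x) = ax^4 + bx³ + cx² + dx + e; the 5 given values yield a linear system in the 5 coefficients.
Solving, the leading coefficient vanishes, and T(x) = -3x³ - x² - 2x - 6.
Then T(-3) = 72.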